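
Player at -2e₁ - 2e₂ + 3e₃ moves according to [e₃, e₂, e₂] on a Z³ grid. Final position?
(-2, 0, 4)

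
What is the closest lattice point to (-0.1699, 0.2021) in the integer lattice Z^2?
(0, 0)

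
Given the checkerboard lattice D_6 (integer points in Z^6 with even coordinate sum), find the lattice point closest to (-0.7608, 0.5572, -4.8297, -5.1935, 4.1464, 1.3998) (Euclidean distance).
(-1, 0, -5, -5, 4, 1)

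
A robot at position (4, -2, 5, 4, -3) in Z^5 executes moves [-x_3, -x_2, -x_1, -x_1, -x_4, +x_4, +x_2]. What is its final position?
(2, -2, 4, 4, -3)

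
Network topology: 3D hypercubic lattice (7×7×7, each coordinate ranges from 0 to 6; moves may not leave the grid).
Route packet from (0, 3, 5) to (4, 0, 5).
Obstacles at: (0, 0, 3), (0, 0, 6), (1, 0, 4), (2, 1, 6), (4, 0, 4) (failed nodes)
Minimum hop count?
7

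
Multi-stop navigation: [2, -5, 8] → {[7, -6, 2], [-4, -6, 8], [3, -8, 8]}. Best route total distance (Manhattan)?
28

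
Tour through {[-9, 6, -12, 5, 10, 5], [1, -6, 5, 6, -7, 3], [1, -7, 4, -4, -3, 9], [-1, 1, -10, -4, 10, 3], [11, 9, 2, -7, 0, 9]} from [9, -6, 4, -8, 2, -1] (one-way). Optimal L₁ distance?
165
(one optimal route: (9, -6, 4, -8, 2, -1) → (11, 9, 2, -7, 0, 9) → (1, -7, 4, -4, -3, 9) → (1, -6, 5, 6, -7, 3) → (-1, 1, -10, -4, 10, 3) → (-9, 6, -12, 5, 10, 5))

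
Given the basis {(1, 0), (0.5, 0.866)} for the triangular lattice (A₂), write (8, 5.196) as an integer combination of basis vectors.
5b₁ + 6b₂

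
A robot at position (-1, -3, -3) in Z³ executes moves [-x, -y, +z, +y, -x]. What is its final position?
(-3, -3, -2)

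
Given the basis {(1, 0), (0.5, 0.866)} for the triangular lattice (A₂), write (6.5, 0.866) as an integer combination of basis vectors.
6b₁ + b₂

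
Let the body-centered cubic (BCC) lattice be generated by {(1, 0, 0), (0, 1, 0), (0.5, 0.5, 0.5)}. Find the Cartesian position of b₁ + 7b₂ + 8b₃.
(5, 11, 4)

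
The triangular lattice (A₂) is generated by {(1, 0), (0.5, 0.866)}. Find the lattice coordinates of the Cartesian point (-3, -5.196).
-6b₂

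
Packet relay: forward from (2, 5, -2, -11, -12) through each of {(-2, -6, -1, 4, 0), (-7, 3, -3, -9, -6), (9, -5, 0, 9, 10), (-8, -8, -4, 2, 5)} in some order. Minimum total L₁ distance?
101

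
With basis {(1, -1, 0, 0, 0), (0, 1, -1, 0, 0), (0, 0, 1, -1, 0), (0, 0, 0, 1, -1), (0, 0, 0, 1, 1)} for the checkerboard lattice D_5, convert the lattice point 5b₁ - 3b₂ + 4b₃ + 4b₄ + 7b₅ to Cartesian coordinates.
(5, -8, 7, 7, 3)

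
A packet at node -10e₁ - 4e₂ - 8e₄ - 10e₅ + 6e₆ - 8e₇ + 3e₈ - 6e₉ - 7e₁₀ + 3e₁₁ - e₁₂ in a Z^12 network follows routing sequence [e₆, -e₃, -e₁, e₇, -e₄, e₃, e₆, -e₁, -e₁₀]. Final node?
(-12, -4, 0, -9, -10, 8, -7, 3, -6, -8, 3, -1)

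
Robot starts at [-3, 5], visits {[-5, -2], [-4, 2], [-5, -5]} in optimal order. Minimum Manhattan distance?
12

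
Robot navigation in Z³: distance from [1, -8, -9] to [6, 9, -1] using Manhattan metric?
30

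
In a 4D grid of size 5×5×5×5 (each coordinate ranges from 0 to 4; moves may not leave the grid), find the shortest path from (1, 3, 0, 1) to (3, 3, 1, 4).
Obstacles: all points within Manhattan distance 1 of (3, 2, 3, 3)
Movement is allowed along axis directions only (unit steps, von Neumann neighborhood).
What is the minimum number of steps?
6
(one shortest path: (1, 3, 0, 1) → (2, 3, 0, 1) → (3, 3, 0, 1) → (3, 3, 1, 1) → (3, 3, 1, 2) → (3, 3, 1, 3) → (3, 3, 1, 4))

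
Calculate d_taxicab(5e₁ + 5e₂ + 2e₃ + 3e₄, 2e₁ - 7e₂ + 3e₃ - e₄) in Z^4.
20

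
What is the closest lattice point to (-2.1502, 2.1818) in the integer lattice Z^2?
(-2, 2)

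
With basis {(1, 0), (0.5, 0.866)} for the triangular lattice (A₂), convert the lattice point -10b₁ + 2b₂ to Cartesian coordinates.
(-9, 1.732)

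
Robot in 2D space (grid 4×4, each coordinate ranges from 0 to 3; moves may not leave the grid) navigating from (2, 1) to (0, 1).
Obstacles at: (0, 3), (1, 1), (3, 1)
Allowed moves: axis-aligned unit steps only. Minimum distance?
4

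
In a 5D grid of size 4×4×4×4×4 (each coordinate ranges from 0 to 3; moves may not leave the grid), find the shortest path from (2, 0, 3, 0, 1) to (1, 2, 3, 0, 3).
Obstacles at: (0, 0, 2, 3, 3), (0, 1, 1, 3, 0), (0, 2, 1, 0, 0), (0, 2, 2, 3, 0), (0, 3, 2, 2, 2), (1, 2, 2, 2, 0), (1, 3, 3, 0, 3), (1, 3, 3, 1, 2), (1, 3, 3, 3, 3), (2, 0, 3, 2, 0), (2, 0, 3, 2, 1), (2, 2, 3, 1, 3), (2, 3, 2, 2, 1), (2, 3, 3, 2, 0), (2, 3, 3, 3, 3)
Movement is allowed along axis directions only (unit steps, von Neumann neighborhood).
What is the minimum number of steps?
5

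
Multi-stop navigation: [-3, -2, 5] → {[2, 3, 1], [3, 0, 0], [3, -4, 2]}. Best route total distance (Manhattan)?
22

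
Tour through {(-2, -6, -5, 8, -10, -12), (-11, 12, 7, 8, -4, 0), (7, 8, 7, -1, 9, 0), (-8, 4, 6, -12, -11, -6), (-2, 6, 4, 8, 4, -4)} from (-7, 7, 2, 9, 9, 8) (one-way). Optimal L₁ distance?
199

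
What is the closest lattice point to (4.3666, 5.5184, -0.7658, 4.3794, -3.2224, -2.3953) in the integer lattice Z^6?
(4, 6, -1, 4, -3, -2)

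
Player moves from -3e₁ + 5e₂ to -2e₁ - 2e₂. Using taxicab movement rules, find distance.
8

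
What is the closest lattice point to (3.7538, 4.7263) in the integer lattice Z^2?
(4, 5)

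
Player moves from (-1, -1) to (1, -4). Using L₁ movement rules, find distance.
5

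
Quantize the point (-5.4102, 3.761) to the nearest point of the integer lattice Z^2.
(-5, 4)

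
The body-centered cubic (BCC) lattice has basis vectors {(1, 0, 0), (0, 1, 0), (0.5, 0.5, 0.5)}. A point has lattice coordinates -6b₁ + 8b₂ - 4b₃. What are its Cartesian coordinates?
(-8, 6, -2)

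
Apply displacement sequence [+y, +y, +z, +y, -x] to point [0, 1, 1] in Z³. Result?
(-1, 4, 2)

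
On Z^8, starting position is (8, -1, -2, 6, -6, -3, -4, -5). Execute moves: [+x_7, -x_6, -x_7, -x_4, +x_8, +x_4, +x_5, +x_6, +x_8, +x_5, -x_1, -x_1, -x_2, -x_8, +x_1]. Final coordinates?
(7, -2, -2, 6, -4, -3, -4, -4)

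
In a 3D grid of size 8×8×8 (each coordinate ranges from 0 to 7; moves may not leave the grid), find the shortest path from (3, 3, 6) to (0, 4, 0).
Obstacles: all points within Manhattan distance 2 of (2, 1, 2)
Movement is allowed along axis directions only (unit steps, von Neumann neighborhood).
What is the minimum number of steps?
10
(one shortest path: (3, 3, 6) → (2, 3, 6) → (1, 3, 6) → (0, 3, 6) → (0, 4, 6) → (0, 4, 5) → (0, 4, 4) → (0, 4, 3) → (0, 4, 2) → (0, 4, 1) → (0, 4, 0))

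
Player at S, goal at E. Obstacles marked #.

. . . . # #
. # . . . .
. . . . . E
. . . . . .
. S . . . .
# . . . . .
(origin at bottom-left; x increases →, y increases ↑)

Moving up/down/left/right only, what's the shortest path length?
6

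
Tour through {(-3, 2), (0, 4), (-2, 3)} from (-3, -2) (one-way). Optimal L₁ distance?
9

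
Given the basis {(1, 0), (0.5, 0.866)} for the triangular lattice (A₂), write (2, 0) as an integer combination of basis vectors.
2b₁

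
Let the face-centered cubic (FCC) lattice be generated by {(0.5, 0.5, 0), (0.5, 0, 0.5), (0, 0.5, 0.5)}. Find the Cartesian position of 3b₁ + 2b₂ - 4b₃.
(2.5, -0.5, -1)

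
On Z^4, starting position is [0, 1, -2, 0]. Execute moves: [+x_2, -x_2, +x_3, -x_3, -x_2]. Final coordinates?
(0, 0, -2, 0)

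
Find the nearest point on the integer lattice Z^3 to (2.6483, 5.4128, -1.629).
(3, 5, -2)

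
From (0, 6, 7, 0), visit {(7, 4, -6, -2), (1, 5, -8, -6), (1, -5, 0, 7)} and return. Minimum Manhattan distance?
92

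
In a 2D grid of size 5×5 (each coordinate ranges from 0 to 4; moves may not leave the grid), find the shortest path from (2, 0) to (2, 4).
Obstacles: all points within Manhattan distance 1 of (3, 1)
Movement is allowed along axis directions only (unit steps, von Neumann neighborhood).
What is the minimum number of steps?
6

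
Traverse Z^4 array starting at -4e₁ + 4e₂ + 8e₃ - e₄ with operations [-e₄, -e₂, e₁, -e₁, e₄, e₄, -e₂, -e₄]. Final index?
(-4, 2, 8, -1)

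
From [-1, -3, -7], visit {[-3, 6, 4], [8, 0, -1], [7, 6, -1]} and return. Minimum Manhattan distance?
62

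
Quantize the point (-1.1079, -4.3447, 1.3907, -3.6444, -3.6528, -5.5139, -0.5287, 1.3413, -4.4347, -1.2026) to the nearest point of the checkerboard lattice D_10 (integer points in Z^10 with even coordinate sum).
(-1, -4, 1, -4, -4, -5, -1, 1, -4, -1)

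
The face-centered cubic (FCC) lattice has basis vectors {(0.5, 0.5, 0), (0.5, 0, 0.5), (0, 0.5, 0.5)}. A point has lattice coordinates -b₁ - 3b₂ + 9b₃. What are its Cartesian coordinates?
(-2, 4, 3)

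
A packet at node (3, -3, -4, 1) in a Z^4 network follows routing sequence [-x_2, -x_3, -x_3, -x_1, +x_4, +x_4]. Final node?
(2, -4, -6, 3)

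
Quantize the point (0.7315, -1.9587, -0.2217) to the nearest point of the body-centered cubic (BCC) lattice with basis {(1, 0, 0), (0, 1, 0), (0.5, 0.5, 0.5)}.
(1, -2, 0)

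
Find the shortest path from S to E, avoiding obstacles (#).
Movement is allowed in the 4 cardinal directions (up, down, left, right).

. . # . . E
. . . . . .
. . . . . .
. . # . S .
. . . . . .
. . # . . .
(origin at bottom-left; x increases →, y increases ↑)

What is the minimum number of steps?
4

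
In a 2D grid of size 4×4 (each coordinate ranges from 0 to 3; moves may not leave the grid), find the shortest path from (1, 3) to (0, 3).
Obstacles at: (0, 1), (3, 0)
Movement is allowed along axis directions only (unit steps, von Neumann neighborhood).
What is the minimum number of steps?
1
(one shortest path: (1, 3) → (0, 3))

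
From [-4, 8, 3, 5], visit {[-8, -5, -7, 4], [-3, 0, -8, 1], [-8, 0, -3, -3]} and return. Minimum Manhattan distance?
80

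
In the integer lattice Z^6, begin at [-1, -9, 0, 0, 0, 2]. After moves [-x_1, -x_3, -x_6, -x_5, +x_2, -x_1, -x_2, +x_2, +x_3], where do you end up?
(-3, -8, 0, 0, -1, 1)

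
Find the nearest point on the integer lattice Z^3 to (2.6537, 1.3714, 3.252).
(3, 1, 3)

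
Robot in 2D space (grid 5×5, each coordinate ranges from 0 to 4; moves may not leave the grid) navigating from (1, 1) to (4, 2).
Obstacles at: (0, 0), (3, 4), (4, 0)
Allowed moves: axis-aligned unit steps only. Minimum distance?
4
(one shortest path: (1, 1) → (2, 1) → (3, 1) → (4, 1) → (4, 2))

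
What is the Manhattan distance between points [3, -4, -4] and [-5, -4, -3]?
9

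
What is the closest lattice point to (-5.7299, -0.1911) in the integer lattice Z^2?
(-6, 0)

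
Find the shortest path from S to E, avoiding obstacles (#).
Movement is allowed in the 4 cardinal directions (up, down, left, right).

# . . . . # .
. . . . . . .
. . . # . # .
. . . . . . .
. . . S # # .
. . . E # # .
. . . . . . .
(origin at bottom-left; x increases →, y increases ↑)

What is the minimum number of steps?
1
(one shortest path: (3, 2) → (3, 1))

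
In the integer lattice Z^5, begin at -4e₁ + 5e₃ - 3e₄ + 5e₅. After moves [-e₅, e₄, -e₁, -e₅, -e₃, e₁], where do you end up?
(-4, 0, 4, -2, 3)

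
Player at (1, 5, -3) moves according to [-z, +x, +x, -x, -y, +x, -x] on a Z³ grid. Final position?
(2, 4, -4)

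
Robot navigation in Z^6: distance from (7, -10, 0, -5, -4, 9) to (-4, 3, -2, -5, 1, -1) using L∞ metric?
13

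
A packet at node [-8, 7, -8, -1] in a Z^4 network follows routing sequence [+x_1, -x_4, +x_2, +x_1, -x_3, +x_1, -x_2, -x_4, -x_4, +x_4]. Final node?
(-5, 7, -9, -3)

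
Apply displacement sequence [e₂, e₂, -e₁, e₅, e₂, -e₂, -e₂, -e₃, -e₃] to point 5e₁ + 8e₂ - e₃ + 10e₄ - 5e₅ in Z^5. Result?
(4, 9, -3, 10, -4)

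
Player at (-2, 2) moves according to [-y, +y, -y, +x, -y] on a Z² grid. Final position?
(-1, 0)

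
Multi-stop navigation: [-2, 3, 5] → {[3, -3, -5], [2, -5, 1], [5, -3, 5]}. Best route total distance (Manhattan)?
31
(one optimal route: (-2, 3, 5) → (5, -3, 5) → (2, -5, 1) → (3, -3, -5))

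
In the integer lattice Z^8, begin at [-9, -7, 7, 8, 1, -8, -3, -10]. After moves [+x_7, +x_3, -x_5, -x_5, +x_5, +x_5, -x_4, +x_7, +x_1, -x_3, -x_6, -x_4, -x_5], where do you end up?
(-8, -7, 7, 6, 0, -9, -1, -10)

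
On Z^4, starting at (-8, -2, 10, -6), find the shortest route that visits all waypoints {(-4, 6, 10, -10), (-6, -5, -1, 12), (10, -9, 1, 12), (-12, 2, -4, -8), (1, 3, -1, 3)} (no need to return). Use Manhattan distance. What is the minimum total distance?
118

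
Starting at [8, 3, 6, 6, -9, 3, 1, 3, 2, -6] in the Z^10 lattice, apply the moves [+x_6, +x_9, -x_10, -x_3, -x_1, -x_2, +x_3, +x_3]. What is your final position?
(7, 2, 7, 6, -9, 4, 1, 3, 3, -7)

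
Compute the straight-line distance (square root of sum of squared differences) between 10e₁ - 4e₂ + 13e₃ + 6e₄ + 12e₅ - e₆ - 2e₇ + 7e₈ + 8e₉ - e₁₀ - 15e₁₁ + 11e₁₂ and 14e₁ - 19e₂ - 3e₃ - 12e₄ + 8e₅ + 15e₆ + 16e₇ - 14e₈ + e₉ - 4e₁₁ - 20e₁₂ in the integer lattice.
54.6809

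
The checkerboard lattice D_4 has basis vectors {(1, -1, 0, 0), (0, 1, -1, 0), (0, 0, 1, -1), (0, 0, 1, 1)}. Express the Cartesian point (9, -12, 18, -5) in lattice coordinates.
9b₁ - 3b₂ + 10b₃ + 5b₄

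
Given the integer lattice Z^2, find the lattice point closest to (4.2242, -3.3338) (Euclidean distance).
(4, -3)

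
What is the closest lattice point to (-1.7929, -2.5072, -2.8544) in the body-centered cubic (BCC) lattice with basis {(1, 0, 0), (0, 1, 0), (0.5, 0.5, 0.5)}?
(-1.5, -2.5, -2.5)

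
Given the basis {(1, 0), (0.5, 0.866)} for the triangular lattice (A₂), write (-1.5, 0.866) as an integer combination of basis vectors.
-2b₁ + b₂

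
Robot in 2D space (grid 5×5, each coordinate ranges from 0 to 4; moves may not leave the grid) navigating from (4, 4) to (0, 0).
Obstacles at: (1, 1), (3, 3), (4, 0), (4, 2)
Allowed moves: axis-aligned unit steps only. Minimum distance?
8
(one shortest path: (4, 4) → (3, 4) → (2, 4) → (1, 4) → (0, 4) → (0, 3) → (0, 2) → (0, 1) → (0, 0))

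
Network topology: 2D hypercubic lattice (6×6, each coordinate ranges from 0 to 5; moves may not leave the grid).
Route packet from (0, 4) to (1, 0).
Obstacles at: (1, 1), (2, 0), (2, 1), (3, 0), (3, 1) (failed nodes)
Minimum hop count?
5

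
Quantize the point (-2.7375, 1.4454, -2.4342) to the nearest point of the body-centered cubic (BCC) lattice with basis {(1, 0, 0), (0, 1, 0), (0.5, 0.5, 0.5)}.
(-2.5, 1.5, -2.5)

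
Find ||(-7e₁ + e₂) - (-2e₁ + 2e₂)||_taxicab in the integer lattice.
6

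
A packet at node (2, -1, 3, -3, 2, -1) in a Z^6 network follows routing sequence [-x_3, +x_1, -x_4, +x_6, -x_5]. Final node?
(3, -1, 2, -4, 1, 0)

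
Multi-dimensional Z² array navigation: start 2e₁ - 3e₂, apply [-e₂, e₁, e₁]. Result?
(4, -4)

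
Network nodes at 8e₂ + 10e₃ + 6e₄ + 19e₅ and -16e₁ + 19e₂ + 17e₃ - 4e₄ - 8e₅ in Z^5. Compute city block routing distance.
71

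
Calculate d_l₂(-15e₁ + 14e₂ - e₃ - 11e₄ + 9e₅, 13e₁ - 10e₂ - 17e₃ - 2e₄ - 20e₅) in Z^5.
50.3786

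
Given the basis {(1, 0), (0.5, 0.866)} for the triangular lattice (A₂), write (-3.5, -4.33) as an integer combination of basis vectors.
-b₁ - 5b₂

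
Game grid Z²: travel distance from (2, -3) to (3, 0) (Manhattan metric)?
4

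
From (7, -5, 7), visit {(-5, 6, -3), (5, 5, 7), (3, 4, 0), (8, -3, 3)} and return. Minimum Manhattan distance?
68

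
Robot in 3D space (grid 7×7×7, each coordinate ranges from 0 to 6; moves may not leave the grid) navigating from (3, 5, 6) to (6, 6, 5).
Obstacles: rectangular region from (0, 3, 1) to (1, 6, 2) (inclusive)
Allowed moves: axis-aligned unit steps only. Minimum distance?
5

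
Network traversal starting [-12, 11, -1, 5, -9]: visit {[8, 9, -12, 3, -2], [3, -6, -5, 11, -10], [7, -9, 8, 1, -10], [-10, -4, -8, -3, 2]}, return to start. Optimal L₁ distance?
208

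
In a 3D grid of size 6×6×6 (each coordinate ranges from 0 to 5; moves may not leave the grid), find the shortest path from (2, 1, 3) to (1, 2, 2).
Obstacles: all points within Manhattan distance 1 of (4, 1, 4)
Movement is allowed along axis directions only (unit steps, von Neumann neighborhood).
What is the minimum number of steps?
3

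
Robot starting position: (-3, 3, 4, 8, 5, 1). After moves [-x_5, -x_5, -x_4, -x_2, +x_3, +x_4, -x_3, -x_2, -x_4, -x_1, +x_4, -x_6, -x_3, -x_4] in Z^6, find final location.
(-4, 1, 3, 7, 3, 0)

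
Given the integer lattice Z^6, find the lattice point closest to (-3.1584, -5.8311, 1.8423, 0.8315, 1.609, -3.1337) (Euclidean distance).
(-3, -6, 2, 1, 2, -3)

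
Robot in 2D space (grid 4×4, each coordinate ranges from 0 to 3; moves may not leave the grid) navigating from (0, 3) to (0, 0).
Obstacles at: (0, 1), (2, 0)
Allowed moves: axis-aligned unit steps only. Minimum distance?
5
(one shortest path: (0, 3) → (1, 3) → (1, 2) → (1, 1) → (1, 0) → (0, 0))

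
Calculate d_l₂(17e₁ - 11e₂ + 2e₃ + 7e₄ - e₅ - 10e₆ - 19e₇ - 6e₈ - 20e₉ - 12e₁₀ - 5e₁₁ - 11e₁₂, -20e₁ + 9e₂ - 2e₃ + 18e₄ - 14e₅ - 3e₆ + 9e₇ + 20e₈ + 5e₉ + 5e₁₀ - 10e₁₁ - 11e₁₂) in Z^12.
67.2533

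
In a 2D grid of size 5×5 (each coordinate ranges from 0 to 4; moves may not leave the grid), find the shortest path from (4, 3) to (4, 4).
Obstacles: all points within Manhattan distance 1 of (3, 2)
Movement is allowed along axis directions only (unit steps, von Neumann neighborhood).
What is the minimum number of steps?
1
(one shortest path: (4, 3) → (4, 4))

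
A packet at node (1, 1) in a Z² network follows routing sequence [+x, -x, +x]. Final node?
(2, 1)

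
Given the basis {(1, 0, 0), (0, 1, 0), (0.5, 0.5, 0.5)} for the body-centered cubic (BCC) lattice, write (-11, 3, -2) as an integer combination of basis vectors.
-9b₁ + 5b₂ - 4b₃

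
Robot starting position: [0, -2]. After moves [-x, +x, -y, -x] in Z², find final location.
(-1, -3)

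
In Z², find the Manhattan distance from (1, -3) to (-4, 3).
11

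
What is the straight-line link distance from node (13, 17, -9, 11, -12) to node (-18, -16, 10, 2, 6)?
53.066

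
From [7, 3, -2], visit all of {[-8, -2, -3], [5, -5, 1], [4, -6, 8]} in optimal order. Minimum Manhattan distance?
49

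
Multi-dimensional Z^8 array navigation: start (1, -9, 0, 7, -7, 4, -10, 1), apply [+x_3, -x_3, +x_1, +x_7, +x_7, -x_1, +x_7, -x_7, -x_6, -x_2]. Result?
(1, -10, 0, 7, -7, 3, -8, 1)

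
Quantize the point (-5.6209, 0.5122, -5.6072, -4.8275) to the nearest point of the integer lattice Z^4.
(-6, 1, -6, -5)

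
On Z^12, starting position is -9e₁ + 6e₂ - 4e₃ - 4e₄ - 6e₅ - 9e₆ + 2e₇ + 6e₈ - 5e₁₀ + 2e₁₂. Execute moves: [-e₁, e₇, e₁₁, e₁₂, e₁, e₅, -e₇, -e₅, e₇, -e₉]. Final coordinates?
(-9, 6, -4, -4, -6, -9, 3, 6, -1, -5, 1, 3)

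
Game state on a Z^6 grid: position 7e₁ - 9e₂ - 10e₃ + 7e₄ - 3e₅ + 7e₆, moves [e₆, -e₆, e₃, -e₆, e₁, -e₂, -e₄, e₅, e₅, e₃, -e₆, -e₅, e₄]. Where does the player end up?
(8, -10, -8, 7, -2, 5)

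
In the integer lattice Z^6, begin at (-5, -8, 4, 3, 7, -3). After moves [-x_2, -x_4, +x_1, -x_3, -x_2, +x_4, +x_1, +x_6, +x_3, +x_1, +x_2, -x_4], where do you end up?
(-2, -9, 4, 2, 7, -2)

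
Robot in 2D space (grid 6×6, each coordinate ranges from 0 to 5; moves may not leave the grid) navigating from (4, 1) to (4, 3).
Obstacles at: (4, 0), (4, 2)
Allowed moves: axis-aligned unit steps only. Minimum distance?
4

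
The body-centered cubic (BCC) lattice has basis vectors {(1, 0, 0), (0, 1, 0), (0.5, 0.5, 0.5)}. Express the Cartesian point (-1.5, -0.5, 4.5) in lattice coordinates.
-6b₁ - 5b₂ + 9b₃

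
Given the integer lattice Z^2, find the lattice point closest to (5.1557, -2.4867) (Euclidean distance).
(5, -2)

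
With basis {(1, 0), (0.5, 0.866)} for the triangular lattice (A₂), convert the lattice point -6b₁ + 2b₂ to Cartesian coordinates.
(-5, 1.732)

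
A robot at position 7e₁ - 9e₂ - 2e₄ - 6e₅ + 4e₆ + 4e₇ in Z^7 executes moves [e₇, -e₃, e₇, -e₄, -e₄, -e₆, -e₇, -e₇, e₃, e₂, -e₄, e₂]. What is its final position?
(7, -7, 0, -5, -6, 3, 4)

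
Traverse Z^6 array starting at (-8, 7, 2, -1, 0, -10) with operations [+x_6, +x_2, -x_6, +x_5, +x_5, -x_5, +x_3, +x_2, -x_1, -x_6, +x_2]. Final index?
(-9, 10, 3, -1, 1, -11)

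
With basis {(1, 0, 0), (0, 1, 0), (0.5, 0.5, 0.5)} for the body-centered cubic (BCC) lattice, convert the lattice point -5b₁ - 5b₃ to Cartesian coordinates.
(-7.5, -2.5, -2.5)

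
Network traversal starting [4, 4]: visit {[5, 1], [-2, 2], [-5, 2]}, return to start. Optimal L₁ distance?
26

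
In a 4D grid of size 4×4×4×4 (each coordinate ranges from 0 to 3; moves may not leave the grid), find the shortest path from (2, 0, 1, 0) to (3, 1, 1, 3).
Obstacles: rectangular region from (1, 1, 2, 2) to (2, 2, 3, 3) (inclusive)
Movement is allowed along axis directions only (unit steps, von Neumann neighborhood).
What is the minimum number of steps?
5
(one shortest path: (2, 0, 1, 0) → (3, 0, 1, 0) → (3, 1, 1, 0) → (3, 1, 1, 1) → (3, 1, 1, 2) → (3, 1, 1, 3))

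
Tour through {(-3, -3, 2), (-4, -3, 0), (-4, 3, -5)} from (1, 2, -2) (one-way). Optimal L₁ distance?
23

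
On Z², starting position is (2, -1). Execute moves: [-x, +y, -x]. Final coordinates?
(0, 0)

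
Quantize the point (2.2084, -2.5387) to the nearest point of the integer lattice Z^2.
(2, -3)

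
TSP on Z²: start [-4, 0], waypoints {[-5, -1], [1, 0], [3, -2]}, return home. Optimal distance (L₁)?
20
(one optimal route: (-4, 0) → (-5, -1) → (3, -2) → (1, 0) → (-4, 0))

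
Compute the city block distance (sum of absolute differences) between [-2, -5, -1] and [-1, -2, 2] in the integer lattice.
7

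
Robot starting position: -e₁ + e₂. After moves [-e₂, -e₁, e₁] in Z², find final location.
(-1, 0)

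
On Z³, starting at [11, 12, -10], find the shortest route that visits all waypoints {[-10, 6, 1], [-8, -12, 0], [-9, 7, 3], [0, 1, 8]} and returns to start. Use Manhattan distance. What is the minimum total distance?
132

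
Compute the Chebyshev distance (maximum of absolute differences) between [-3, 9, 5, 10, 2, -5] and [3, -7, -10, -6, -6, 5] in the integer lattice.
16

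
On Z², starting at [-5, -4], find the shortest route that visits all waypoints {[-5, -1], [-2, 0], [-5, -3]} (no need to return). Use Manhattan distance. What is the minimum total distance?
7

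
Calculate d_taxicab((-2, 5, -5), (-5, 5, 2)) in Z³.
10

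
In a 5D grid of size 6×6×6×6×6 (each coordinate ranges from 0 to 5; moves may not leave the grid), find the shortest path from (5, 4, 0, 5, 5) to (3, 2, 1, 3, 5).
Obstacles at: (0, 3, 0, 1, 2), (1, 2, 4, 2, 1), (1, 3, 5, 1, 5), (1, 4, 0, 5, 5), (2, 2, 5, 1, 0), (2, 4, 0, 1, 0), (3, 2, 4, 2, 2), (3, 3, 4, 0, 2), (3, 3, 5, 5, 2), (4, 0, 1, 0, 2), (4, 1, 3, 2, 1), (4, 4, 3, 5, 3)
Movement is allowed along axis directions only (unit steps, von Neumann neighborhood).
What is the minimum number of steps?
7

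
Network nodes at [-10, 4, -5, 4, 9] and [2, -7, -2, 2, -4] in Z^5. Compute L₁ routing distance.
41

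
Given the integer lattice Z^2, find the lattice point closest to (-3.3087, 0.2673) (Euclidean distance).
(-3, 0)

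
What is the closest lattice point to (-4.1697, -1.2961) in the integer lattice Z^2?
(-4, -1)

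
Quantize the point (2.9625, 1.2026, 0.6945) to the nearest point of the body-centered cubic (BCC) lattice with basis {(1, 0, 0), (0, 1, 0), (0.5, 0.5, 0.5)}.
(3, 1, 1)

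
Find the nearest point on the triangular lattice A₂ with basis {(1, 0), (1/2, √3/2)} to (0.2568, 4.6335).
(0.5, 4.33)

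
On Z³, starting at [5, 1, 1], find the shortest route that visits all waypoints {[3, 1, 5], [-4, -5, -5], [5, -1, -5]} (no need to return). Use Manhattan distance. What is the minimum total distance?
33
(one optimal route: (5, 1, 1) → (3, 1, 5) → (5, -1, -5) → (-4, -5, -5))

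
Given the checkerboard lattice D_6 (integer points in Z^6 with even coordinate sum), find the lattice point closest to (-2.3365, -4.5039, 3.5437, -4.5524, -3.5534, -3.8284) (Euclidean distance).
(-2, -5, 4, -5, -4, -4)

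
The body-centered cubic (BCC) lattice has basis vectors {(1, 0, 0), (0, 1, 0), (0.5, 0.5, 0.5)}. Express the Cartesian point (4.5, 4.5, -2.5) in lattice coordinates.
7b₁ + 7b₂ - 5b₃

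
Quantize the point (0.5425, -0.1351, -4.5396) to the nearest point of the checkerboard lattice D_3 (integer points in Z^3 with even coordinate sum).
(1, 0, -5)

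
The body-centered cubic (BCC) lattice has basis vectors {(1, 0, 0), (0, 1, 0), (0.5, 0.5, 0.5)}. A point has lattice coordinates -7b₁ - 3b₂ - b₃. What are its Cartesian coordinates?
(-7.5, -3.5, -0.5)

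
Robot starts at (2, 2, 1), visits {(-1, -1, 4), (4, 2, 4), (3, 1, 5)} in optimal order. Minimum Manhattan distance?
15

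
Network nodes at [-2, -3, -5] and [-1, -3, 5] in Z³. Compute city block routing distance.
11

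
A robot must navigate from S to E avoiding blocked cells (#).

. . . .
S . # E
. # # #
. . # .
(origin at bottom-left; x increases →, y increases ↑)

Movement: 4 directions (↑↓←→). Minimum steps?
5
(one shortest path: (0, 2) → (1, 2) → (1, 3) → (2, 3) → (3, 3) → (3, 2))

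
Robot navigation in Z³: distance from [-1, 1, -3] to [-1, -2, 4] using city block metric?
10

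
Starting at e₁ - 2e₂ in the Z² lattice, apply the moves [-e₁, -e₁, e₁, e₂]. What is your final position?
(0, -1)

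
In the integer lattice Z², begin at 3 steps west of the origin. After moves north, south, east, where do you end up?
(-2, 0)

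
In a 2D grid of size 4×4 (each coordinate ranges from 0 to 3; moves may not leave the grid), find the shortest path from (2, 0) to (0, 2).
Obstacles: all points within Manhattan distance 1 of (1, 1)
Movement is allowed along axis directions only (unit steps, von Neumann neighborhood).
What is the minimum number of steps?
8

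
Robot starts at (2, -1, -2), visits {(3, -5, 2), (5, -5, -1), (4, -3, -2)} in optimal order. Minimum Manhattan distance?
13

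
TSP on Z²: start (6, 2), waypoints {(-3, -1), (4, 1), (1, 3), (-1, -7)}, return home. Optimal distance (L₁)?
38
(one optimal route: (6, 2) → (4, 1) → (-3, -1) → (-1, -7) → (1, 3) → (6, 2))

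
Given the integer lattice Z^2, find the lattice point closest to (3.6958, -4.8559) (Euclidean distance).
(4, -5)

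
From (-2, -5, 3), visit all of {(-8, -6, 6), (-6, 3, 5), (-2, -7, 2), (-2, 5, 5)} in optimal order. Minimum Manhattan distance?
32
(one optimal route: (-2, -5, 3) → (-2, -7, 2) → (-8, -6, 6) → (-6, 3, 5) → (-2, 5, 5))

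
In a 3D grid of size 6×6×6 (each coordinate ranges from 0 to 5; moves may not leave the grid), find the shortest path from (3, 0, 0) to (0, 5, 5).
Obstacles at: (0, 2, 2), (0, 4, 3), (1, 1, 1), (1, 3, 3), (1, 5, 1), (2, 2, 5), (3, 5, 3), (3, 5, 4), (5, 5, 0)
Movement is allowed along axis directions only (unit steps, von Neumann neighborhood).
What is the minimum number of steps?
13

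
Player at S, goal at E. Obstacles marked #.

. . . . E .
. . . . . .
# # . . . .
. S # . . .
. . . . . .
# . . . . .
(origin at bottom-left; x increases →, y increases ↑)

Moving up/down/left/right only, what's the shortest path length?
8
(one shortest path: (1, 2) → (1, 1) → (2, 1) → (3, 1) → (4, 1) → (4, 2) → (4, 3) → (4, 4) → (4, 5))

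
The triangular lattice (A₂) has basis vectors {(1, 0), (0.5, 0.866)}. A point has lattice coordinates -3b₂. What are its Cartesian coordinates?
(-1.5, -2.598)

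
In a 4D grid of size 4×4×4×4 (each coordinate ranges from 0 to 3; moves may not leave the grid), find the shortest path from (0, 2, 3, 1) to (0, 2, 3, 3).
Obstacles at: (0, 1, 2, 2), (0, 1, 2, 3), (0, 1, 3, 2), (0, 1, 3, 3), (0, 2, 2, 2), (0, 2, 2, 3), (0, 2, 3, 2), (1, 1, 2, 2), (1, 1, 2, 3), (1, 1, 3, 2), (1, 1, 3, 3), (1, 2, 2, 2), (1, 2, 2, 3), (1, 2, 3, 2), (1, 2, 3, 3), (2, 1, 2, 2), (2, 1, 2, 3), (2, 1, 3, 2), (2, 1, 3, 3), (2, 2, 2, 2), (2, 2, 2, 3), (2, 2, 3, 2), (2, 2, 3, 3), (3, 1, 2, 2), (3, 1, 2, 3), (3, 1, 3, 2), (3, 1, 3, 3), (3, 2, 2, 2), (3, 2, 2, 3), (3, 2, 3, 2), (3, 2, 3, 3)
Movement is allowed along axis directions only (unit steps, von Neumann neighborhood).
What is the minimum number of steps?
4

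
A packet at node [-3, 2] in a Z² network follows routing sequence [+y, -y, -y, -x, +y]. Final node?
(-4, 2)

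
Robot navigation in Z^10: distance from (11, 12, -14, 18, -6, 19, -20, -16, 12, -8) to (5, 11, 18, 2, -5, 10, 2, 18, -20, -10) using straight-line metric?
63.773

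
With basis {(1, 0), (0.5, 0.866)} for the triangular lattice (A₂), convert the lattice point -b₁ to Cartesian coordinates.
(-1, 0)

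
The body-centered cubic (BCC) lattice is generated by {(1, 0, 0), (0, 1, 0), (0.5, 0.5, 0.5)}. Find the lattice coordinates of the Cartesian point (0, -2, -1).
b₁ - b₂ - 2b₃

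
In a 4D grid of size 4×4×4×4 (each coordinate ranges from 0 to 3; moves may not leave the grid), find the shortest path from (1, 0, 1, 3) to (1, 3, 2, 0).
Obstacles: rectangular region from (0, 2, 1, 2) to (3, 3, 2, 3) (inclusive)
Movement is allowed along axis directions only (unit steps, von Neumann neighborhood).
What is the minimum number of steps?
7
(one shortest path: (1, 0, 1, 3) → (1, 1, 1, 3) → (1, 1, 2, 3) → (1, 1, 2, 2) → (1, 1, 2, 1) → (1, 2, 2, 1) → (1, 3, 2, 1) → (1, 3, 2, 0))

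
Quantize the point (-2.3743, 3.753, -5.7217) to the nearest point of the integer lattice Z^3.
(-2, 4, -6)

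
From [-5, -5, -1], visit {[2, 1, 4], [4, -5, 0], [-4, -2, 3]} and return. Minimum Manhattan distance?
40
(one optimal route: (-5, -5, -1) → (4, -5, 0) → (2, 1, 4) → (-4, -2, 3) → (-5, -5, -1))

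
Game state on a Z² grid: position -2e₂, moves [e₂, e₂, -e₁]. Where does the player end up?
(-1, 0)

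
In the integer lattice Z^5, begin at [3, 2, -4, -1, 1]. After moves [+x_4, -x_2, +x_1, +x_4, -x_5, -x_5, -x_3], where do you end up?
(4, 1, -5, 1, -1)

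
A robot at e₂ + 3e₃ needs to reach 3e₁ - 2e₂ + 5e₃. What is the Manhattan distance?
8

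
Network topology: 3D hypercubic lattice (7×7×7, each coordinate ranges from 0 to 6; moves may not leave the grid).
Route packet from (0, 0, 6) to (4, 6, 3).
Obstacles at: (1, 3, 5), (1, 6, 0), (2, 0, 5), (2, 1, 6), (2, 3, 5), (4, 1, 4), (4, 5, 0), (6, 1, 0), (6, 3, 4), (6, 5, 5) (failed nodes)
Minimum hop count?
13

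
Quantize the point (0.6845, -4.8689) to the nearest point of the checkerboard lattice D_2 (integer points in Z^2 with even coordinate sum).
(1, -5)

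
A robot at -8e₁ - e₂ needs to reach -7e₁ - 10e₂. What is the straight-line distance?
9.05539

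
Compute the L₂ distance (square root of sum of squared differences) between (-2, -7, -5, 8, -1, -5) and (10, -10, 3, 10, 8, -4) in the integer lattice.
17.4069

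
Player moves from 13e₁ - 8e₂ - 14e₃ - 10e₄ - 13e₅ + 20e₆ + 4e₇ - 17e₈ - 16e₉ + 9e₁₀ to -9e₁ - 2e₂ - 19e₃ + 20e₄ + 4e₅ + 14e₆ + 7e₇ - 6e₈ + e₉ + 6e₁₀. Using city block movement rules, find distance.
120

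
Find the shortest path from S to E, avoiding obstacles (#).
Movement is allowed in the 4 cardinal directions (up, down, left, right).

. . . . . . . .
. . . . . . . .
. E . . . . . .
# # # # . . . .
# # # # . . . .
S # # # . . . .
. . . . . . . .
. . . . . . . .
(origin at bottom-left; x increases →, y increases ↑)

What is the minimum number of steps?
12
(one shortest path: (0, 2) → (0, 1) → (1, 1) → (2, 1) → (3, 1) → (4, 1) → (4, 2) → (4, 3) → (4, 4) → (4, 5) → (3, 5) → (2, 5) → (1, 5))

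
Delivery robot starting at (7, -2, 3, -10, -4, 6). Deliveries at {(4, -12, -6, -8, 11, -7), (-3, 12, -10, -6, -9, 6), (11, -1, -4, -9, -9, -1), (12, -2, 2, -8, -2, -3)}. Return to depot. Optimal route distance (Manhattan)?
198
(one optimal route: (7, -2, 3, -10, -4, 6) → (-3, 12, -10, -6, -9, 6) → (11, -1, -4, -9, -9, -1) → (4, -12, -6, -8, 11, -7) → (12, -2, 2, -8, -2, -3) → (7, -2, 3, -10, -4, 6))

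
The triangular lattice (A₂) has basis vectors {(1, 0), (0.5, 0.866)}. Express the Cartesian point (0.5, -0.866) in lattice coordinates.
b₁ - b₂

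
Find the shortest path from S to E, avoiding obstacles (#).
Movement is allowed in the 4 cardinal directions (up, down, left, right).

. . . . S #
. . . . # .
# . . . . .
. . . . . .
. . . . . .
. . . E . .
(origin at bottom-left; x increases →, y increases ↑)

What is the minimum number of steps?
6
(one shortest path: (4, 5) → (3, 5) → (3, 4) → (3, 3) → (3, 2) → (3, 1) → (3, 0))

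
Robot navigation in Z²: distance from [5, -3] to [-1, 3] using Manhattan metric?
12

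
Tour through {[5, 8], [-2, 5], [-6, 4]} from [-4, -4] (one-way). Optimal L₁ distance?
25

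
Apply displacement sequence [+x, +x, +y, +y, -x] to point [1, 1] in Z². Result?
(2, 3)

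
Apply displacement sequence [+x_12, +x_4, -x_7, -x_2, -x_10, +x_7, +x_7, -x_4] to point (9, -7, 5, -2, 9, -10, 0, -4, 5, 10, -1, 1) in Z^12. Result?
(9, -8, 5, -2, 9, -10, 1, -4, 5, 9, -1, 2)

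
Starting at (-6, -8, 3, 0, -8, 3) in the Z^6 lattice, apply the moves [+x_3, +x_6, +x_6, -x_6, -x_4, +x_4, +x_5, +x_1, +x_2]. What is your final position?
(-5, -7, 4, 0, -7, 4)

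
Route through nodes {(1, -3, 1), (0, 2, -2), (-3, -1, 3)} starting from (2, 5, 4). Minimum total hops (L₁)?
28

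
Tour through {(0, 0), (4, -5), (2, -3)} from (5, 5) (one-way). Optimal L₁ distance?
19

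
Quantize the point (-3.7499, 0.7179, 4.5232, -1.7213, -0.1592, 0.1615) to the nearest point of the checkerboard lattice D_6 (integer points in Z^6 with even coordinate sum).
(-4, 1, 5, -2, 0, 0)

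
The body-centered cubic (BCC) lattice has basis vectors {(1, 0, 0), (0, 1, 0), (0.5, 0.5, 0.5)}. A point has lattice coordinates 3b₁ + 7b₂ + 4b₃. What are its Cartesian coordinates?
(5, 9, 2)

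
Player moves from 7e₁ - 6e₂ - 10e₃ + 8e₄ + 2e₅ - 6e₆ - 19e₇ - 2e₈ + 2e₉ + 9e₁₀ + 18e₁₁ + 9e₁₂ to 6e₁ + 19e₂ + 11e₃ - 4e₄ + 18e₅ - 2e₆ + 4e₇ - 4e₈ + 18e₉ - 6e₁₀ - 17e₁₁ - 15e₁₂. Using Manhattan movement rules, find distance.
194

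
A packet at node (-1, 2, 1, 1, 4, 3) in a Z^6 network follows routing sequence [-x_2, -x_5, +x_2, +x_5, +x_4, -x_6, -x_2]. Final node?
(-1, 1, 1, 2, 4, 2)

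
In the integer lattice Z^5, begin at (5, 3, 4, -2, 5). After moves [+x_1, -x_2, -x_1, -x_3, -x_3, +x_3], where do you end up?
(5, 2, 3, -2, 5)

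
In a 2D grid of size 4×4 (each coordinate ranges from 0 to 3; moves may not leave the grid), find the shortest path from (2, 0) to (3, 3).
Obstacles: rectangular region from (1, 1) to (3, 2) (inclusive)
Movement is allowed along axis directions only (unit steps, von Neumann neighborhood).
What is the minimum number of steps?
8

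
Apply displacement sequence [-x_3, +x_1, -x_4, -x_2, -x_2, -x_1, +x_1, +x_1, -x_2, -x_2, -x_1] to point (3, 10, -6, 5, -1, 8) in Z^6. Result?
(4, 6, -7, 4, -1, 8)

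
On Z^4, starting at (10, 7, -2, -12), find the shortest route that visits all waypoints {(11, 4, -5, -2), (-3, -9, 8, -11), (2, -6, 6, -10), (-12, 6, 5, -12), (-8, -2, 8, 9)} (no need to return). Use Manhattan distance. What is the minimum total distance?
130
(one optimal route: (10, 7, -2, -12) → (11, 4, -5, -2) → (2, -6, 6, -10) → (-3, -9, 8, -11) → (-12, 6, 5, -12) → (-8, -2, 8, 9))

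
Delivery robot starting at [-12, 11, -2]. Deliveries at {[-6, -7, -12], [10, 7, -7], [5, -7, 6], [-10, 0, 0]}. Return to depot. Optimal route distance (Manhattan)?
130
(one optimal route: (-12, 11, -2) → (10, 7, -7) → (5, -7, 6) → (-6, -7, -12) → (-10, 0, 0) → (-12, 11, -2))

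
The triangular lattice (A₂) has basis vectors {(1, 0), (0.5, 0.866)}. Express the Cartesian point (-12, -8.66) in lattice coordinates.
-7b₁ - 10b₂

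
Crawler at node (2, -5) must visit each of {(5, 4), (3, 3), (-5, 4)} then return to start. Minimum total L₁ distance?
38
(one optimal route: (2, -5) → (3, 3) → (5, 4) → (-5, 4) → (2, -5))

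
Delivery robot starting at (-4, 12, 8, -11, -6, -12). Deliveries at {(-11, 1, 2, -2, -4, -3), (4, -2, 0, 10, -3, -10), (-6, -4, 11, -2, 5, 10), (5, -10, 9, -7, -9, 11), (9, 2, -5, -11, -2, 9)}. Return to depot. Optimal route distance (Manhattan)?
278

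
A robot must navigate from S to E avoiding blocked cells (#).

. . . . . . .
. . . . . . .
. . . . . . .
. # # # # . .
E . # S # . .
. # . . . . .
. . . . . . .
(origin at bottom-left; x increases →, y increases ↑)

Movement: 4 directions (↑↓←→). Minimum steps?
7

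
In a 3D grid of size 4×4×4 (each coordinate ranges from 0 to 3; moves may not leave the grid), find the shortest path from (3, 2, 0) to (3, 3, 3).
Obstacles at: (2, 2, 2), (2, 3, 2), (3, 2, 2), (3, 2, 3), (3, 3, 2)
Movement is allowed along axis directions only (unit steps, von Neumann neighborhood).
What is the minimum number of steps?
8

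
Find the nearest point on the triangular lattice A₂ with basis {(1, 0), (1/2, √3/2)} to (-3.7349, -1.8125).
(-4, -1.732)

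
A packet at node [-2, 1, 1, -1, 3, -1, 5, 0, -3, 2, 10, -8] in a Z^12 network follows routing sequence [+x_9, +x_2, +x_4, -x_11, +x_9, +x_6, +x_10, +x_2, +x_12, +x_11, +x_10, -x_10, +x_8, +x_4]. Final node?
(-2, 3, 1, 1, 3, 0, 5, 1, -1, 3, 10, -7)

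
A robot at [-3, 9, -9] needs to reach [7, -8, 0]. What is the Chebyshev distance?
17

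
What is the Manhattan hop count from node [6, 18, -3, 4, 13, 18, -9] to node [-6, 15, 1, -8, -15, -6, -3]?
89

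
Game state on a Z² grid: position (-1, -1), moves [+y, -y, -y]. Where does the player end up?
(-1, -2)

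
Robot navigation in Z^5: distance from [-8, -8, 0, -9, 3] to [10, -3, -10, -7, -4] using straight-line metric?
22.4054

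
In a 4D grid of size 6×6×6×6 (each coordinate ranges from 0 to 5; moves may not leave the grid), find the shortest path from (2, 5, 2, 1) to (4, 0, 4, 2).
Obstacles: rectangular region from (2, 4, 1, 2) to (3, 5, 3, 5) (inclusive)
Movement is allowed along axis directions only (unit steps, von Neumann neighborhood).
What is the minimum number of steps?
10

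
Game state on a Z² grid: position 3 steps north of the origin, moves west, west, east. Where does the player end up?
(-1, 3)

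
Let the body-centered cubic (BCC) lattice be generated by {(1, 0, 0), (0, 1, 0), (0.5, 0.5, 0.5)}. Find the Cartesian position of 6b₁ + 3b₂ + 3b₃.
(7.5, 4.5, 1.5)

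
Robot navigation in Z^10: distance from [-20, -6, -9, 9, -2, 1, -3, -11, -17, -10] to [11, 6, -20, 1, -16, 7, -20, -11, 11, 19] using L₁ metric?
156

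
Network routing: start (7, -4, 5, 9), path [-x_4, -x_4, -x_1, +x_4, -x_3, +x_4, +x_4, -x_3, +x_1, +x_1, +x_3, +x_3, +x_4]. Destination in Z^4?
(8, -4, 5, 11)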